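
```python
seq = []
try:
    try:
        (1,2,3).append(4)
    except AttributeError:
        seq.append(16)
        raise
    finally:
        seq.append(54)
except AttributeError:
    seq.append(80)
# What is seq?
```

Step-by-step execution trace:
1. Inner try: `(1,2,3).append(4)` raises AttributeError.
2. Inner `except AttributeError` matches → `seq.append(16)` → seq = [16].
3. bare `raise` re-raises AttributeError.
4. Inner `finally` runs during unwinding: `seq.append(54)` → seq = [16, 54].
5. Outer `except AttributeError` matches → `seq.append(80)` → seq = [16, 54, 80].
Result: [16, 54, 80]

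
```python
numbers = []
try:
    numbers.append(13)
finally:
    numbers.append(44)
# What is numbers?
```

Step-by-step execution trace:
1. try: `numbers.append(13)` → numbers = [13].
2. The try body completes without raising.
3. finally always runs: `numbers.append(44)` → numbers = [13, 44].
Result: [13, 44]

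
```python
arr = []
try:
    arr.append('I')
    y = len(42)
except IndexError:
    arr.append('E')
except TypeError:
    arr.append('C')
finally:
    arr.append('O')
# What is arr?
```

Step-by-step execution trace:
1. try: `arr.append('I')` → arr = ['I'].
2. `y = len(42)` raises TypeError.
3. `except IndexError` does not match TypeError; skipped.
4. `except TypeError` matches → `arr.append('C')` → arr = ['I', 'C'].
5. finally always runs: `arr.append('O')` → arr = ['I', 'C', 'O'].
Result: ['I', 'C', 'O']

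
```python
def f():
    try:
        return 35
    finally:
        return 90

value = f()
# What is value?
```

Step-by-step execution trace:
1. `f()` enters try: `return 35` sets pending return value 35.
2. Before returning, `finally: return 90` runs and overrides the pending return.
3. f() returns 90 → value = 90.
Result: 90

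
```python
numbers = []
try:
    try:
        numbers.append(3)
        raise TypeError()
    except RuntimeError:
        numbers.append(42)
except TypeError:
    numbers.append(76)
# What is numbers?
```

Step-by-step execution trace:
1. Inner try: `numbers.append(3)` → numbers = [3].
2. `raise TypeError()` raises TypeError.
3. Inner `except RuntimeError` does not match TypeError; exception propagates to outer try.
4. Outer `except TypeError` matches → `numbers.append(76)` → numbers = [3, 76].
Result: [3, 76]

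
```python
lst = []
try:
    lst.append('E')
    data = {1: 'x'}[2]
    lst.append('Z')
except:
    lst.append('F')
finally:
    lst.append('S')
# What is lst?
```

Step-by-step execution trace:
1. try: `lst.append('E')` → lst = ['E'].
2. `data = {1: 'x'}[2]` raises KeyError; `lst.append('Z')` is not reached.
3. bare `except` matches → `lst.append('F')` → lst = ['E', 'F'].
4. finally always runs: `lst.append('S')` → lst = ['E', 'F', 'S'].
Result: ['E', 'F', 'S']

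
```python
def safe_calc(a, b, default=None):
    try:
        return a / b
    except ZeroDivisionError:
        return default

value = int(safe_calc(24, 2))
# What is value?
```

Step-by-step execution trace:
1. `safe_calc(24, 2)` enters try: `return 24 / 2` → returns 12.0. No exception raised.
2. `except ZeroDivisionError` is skipped.
3. `int(12.0)` → 12 → value = 12.
Result: 12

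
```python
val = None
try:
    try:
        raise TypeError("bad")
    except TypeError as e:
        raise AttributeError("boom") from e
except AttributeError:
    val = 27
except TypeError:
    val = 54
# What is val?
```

Step-by-step execution trace:
1. Inner try raises TypeError; inner `except TypeError as e` catches it.
2. `raise AttributeError(...) from e` raises AttributeError (TypeError is attached as __cause__, but only AttributeError is active).
3. Outer `except AttributeError` matches → val = 27.
4. `except TypeError` is not reached.
Result: 27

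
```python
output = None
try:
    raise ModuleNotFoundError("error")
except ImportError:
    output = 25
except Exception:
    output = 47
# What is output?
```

Step-by-step execution trace:
1. `raise ModuleNotFoundError(...)` raises ModuleNotFoundError.
2. `except ImportError` matches (ModuleNotFoundError is a subclass of ImportError) → output = 25.
3. `except Exception` is not reached.
Result: 25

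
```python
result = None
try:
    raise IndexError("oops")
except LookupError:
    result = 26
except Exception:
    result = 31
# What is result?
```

Step-by-step execution trace:
1. `raise IndexError(...)` raises IndexError.
2. `except LookupError` matches (IndexError is a subclass of LookupError) → result = 26.
3. `except Exception` is not reached.
Result: 26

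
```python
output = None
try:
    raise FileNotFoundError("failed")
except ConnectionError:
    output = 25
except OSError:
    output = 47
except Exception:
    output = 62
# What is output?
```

Step-by-step execution trace:
1. `raise FileNotFoundError(...)` raises FileNotFoundError.
2. `except ConnectionError` does not match (FileNotFoundError is not a subclass of ConnectionError); skipped.
3. `except OSError` matches (FileNotFoundError is a subclass of OSError) → output = 47.
4. `except Exception` is not reached.
Result: 47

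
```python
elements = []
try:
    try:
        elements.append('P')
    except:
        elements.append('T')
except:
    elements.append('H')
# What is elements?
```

Step-by-step execution trace:
1. Inner try: `elements.append('P')` → elements = ['P']. No exception raised.
2. Inner `except` is skipped.
3. Inner try completes normally; outer `except` is skipped.
Result: ['P']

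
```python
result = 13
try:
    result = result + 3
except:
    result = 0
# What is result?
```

Step-by-step execution trace:
1. result starts at 13.
2. try: `result = result + 3` → result = 16. No exception raised.
3. `except` is skipped.
Result: 16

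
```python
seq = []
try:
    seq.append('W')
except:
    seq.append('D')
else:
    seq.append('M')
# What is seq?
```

Step-by-step execution trace:
1. try: `seq.append('W')` → seq = ['W']. No exception raised.
2. `except` is skipped.
3. `else` runs (try completed without exception): `seq.append('M')` → seq = ['W', 'M'].
Result: ['W', 'M']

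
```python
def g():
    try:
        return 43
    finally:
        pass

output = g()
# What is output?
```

Step-by-step execution trace:
1. `g()` enters try: `return 43` sets pending return value 43.
2. Before returning, `finally: pass` runs (no effect).
3. g() returns 43 → output = 43.
Result: 43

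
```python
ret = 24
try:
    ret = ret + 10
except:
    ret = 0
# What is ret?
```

Step-by-step execution trace:
1. ret starts at 24.
2. try: `ret = ret + 10` → ret = 34. No exception raised.
3. `except` is skipped.
Result: 34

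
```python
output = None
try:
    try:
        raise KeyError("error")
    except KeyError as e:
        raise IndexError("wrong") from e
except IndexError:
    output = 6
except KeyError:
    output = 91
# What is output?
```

Step-by-step execution trace:
1. Inner try raises KeyError; inner `except KeyError as e` catches it.
2. `raise IndexError(...) from e` raises IndexError (KeyError is attached as __cause__, but only IndexError is active).
3. Outer `except IndexError` matches → output = 6.
4. `except KeyError` is not reached.
Result: 6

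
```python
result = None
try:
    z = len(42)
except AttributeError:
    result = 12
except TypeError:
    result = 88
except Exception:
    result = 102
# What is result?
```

Step-by-step execution trace:
1. `z = len(42)` raises TypeError.
2. `except AttributeError` does not match TypeError; skipped.
3. `except TypeError` matches → result = 88.
4. Remaining except clauses are skipped.
Result: 88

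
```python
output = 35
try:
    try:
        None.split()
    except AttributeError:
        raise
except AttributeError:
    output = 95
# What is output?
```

Step-by-step execution trace:
1. Inner try: `None.split()` raises AttributeError.
2. Inner `except AttributeError` matches; bare `raise` re-raises the same AttributeError.
3. Outer `except AttributeError` matches → output = 95.
Result: 95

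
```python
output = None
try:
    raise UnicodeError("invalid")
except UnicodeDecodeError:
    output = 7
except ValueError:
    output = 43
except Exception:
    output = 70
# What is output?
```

Step-by-step execution trace:
1. `raise UnicodeError(...)` raises UnicodeError.
2. `except UnicodeDecodeError` does not match (UnicodeError is not a subclass of UnicodeDecodeError); skipped.
3. `except ValueError` matches (UnicodeError is a subclass of ValueError) → output = 43.
4. `except Exception` is not reached.
Result: 43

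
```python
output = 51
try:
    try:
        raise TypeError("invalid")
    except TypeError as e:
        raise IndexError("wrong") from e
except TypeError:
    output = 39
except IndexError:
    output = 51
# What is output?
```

Step-by-step execution trace:
1. Inner try raises TypeError; inner `except TypeError as e` catches it.
2. `raise IndexError(...) from e` raises IndexError (TypeError is attached as __cause__, but only IndexError is active).
3. Outer `except TypeError` does not match IndexError; skipped.
4. Outer `except IndexError` matches → output = 51.
Result: 51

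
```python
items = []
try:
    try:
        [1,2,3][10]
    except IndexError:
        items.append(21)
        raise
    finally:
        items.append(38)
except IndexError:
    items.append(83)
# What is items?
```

Step-by-step execution trace:
1. Inner try: `[1,2,3][10]` raises IndexError.
2. Inner `except IndexError` matches → `items.append(21)` → items = [21].
3. bare `raise` re-raises IndexError.
4. Inner `finally` runs during unwinding: `items.append(38)` → items = [21, 38].
5. Outer `except IndexError` matches → `items.append(83)` → items = [21, 38, 83].
Result: [21, 38, 83]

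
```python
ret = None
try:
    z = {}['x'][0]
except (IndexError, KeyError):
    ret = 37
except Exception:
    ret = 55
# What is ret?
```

Step-by-step execution trace:
1. `z = {}['x'][0]` raises KeyError.
2. `except (IndexError, KeyError)` matches (KeyError is in the tuple) → ret = 37.
3. `except Exception` is not reached.
Result: 37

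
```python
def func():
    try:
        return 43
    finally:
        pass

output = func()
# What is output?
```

Step-by-step execution trace:
1. `func()` enters try: `return 43` sets pending return value 43.
2. Before returning, `finally: pass` runs (no effect).
3. func() returns 43 → output = 43.
Result: 43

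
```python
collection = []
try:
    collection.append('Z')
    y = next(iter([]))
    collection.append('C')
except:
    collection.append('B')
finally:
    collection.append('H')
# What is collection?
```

Step-by-step execution trace:
1. try: `collection.append('Z')` → collection = ['Z'].
2. `y = next(iter([]))` raises StopIteration; `collection.append('C')` is not reached.
3. bare `except` matches → `collection.append('B')` → collection = ['Z', 'B'].
4. finally always runs: `collection.append('H')` → collection = ['Z', 'B', 'H'].
Result: ['Z', 'B', 'H']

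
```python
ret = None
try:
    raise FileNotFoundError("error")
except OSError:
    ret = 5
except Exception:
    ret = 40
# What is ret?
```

Step-by-step execution trace:
1. `raise FileNotFoundError(...)` raises FileNotFoundError.
2. `except OSError` matches (FileNotFoundError is a subclass of OSError) → ret = 5.
3. `except Exception` is not reached.
Result: 5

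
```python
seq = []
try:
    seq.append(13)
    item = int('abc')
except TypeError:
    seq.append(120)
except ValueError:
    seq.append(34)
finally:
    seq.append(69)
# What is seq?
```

Step-by-step execution trace:
1. try: `seq.append(13)` → seq = [13].
2. `item = int('abc')` raises ValueError.
3. `except TypeError` does not match ValueError; skipped.
4. `except ValueError` matches → `seq.append(34)` → seq = [13, 34].
5. finally always runs: `seq.append(69)` → seq = [13, 34, 69].
Result: [13, 34, 69]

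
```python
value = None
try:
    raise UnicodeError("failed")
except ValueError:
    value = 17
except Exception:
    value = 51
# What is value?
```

Step-by-step execution trace:
1. `raise UnicodeError(...)` raises UnicodeError.
2. `except ValueError` matches (UnicodeError is a subclass of ValueError) → value = 17.
3. `except Exception` is not reached.
Result: 17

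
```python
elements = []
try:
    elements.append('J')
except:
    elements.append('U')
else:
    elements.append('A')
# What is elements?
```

Step-by-step execution trace:
1. try: `elements.append('J')` → elements = ['J']. No exception raised.
2. `except` is skipped.
3. `else` runs (try completed without exception): `elements.append('A')` → elements = ['J', 'A'].
Result: ['J', 'A']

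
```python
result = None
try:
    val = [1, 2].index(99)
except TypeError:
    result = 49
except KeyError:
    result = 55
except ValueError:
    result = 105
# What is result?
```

Step-by-step execution trace:
1. `val = [1, 2].index(99)` raises ValueError.
2. `except TypeError` does not match ValueError; skipped.
3. `except KeyError` does not match ValueError; skipped.
4. `except ValueError` matches → result = 105.
Result: 105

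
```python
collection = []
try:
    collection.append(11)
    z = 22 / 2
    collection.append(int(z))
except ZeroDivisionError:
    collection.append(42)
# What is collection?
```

Step-by-step execution trace:
1. try: `collection.append(11)` → collection = [11].
2. `z = 22 / 2` → z = 11.0. No exception raised.
3. `collection.append(int(z))` → collection = [11, 11].
4. `except ZeroDivisionError` is skipped (no exception was raised).
Result: [11, 11]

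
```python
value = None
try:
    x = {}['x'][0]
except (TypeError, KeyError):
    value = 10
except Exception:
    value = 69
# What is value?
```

Step-by-step execution trace:
1. `x = {}['x'][0]` raises KeyError.
2. `except (TypeError, KeyError)` matches (KeyError is in the tuple) → value = 10.
3. `except Exception` is not reached.
Result: 10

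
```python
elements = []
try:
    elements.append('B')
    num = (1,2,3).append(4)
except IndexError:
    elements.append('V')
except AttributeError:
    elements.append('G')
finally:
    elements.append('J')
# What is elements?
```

Step-by-step execution trace:
1. try: `elements.append('B')` → elements = ['B'].
2. `num = (1,2,3).append(4)` raises AttributeError.
3. `except IndexError` does not match AttributeError; skipped.
4. `except AttributeError` matches → `elements.append('G')` → elements = ['B', 'G'].
5. finally always runs: `elements.append('J')` → elements = ['B', 'G', 'J'].
Result: ['B', 'G', 'J']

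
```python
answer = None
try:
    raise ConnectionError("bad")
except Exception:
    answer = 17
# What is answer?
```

Step-by-step execution trace:
1. `raise ConnectionError(...)` raises ConnectionError.
2. `except Exception` matches (ConnectionError is a subclass of Exception) → answer = 17.
Result: 17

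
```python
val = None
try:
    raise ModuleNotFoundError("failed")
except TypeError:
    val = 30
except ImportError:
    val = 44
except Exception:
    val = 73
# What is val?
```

Step-by-step execution trace:
1. `raise ModuleNotFoundError(...)` raises ModuleNotFoundError.
2. `except TypeError` does not match (ModuleNotFoundError is not a subclass of TypeError); skipped.
3. `except ImportError` matches (ModuleNotFoundError is a subclass of ImportError) → val = 44.
4. `except Exception` is not reached.
Result: 44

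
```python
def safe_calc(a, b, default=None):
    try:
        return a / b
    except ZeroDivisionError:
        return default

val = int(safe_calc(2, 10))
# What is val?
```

Step-by-step execution trace:
1. `safe_calc(2, 10)` enters try: `return 2 / 10` → returns 0.2. No exception raised.
2. `except ZeroDivisionError` is skipped.
3. `int(0.2)` → 0 → val = 0.
Result: 0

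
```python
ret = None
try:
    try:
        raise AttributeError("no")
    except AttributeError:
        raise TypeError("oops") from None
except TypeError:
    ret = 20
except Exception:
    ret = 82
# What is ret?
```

Step-by-step execution trace:
1. Inner try raises AttributeError; inner `except AttributeError` catches it.
2. `raise TypeError(...) from None` raises TypeError (from None suppresses __context__, but the active exception is still TypeError).
3. Outer `except TypeError` matches → ret = 20.
4. `except Exception` is not reached.
Result: 20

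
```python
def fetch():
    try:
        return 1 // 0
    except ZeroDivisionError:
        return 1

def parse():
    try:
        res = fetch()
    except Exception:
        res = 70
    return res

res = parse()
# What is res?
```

Step-by-step execution trace:
1. `parse()` calls `fetch()`.
2. In fetch: `1 // 0` raises ZeroDivisionError; `except ZeroDivisionError` catches it → returns 1.
3. In parse: `res = fetch()` → res = 1. No exception reaches parse.
4. `except Exception` is skipped; parse returns 1.
5. res = 1.
Result: 1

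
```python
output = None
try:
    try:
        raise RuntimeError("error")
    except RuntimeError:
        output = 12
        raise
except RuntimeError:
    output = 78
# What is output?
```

Step-by-step execution trace:
1. Inner try: `raise RuntimeError("error")` raises RuntimeError.
2. Inner `except RuntimeError` matches → output = 12.
3. bare `raise` re-raises the same RuntimeError.
4. Outer `except RuntimeError` matches → output = 78.
Result: 78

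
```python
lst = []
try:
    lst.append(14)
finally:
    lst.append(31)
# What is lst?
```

Step-by-step execution trace:
1. try: `lst.append(14)` → lst = [14].
2. The try body completes without raising.
3. finally always runs: `lst.append(31)` → lst = [14, 31].
Result: [14, 31]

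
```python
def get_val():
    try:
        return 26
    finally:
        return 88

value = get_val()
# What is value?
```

Step-by-step execution trace:
1. `get_val()` enters try: `return 26` sets pending return value 26.
2. Before returning, `finally: return 88` runs and overrides the pending return.
3. get_val() returns 88 → value = 88.
Result: 88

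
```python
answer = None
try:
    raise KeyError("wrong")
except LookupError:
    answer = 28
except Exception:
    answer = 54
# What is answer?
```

Step-by-step execution trace:
1. `raise KeyError(...)` raises KeyError.
2. `except LookupError` matches (KeyError is a subclass of LookupError) → answer = 28.
3. `except Exception` is not reached.
Result: 28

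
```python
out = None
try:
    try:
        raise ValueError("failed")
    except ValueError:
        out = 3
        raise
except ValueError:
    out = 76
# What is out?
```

Step-by-step execution trace:
1. Inner try: `raise ValueError("failed")` raises ValueError.
2. Inner `except ValueError` matches → out = 3.
3. bare `raise` re-raises the same ValueError.
4. Outer `except ValueError` matches → out = 76.
Result: 76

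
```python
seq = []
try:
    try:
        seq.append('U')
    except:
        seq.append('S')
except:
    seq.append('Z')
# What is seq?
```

Step-by-step execution trace:
1. Inner try: `seq.append('U')` → seq = ['U']. No exception raised.
2. Inner `except` is skipped.
3. Inner try completes normally; outer `except` is skipped.
Result: ['U']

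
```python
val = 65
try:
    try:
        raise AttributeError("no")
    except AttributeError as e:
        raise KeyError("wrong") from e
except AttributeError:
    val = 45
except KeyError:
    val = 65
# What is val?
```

Step-by-step execution trace:
1. Inner try raises AttributeError; inner `except AttributeError as e` catches it.
2. `raise KeyError(...) from e` raises KeyError (AttributeError is attached as __cause__, but only KeyError is active).
3. Outer `except AttributeError` does not match KeyError; skipped.
4. Outer `except KeyError` matches → val = 65.
Result: 65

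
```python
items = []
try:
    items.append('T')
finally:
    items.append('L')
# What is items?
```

Step-by-step execution trace:
1. try: `items.append('T')` → items = ['T'].
2. The try body completes without raising.
3. finally always runs: `items.append('L')` → items = ['T', 'L'].
Result: ['T', 'L']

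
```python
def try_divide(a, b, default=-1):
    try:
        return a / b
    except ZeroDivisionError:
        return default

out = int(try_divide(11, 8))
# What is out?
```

Step-by-step execution trace:
1. `try_divide(11, 8)` enters try: `return 11 / 8` → returns 1.375. No exception raised.
2. `except ZeroDivisionError` is skipped.
3. `int(1.375)` → 1 → out = 1.
Result: 1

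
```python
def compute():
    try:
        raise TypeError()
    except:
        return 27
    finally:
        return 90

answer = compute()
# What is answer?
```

Step-by-step execution trace:
1. `compute()` enters try: `raise TypeError()` raises TypeError.
2. bare `except` matches → `return 27` sets pending return value 27.
3. Before returning, `finally: return 90` runs and overrides the pending return.
4. compute() returns 90 → answer = 90.
Result: 90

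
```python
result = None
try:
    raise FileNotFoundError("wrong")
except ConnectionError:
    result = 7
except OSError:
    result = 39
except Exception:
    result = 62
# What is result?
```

Step-by-step execution trace:
1. `raise FileNotFoundError(...)` raises FileNotFoundError.
2. `except ConnectionError` does not match (FileNotFoundError is not a subclass of ConnectionError); skipped.
3. `except OSError` matches (FileNotFoundError is a subclass of OSError) → result = 39.
4. `except Exception` is not reached.
Result: 39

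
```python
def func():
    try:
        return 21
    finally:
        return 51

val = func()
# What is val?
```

Step-by-step execution trace:
1. `func()` enters try: `return 21` sets pending return value 21.
2. Before returning, `finally: return 51` runs and overrides the pending return.
3. func() returns 51 → val = 51.
Result: 51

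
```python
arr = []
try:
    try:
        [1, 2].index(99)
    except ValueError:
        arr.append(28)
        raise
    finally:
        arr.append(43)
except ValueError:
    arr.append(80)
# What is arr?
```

Step-by-step execution trace:
1. Inner try: `[1, 2].index(99)` raises ValueError.
2. Inner `except ValueError` matches → `arr.append(28)` → arr = [28].
3. bare `raise` re-raises ValueError.
4. Inner `finally` runs during unwinding: `arr.append(43)` → arr = [28, 43].
5. Outer `except ValueError` matches → `arr.append(80)` → arr = [28, 43, 80].
Result: [28, 43, 80]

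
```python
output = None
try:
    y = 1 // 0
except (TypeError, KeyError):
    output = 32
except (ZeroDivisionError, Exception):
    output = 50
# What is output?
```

Step-by-step execution trace:
1. `y = 1 // 0` raises ZeroDivisionError.
2. `except (TypeError, KeyError)` does not match ZeroDivisionError; skipped.
3. `except (ZeroDivisionError, Exception)` matches (ZeroDivisionError is in the tuple) → output = 50.
Result: 50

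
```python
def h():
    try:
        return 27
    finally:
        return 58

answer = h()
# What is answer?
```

Step-by-step execution trace:
1. `h()` enters try: `return 27` sets pending return value 27.
2. Before returning, `finally: return 58` runs and overrides the pending return.
3. h() returns 58 → answer = 58.
Result: 58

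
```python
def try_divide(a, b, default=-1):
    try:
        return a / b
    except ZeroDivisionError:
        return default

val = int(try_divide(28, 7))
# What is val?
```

Step-by-step execution trace:
1. `try_divide(28, 7)` enters try: `return 28 / 7` → returns 4.0. No exception raised.
2. `except ZeroDivisionError` is skipped.
3. `int(4.0)` → 4 → val = 4.
Result: 4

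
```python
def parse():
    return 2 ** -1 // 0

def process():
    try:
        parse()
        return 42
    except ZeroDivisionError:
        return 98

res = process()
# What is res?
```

Step-by-step execution trace:
1. `process()` calls `parse()`.
2. `parse()` evaluates `2 ** -1 // 0`, which raises ZeroDivisionError; it propagates to the caller.
3. `return 42` is not reached.
4. `except ZeroDivisionError` in process matches → returns 98.
5. res = 98.
Result: 98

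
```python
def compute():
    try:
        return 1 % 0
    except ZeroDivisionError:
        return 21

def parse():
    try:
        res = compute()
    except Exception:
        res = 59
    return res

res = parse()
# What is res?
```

Step-by-step execution trace:
1. `parse()` calls `compute()`.
2. In compute: `1 % 0` raises ZeroDivisionError; `except ZeroDivisionError` catches it → returns 21.
3. In parse: `res = compute()` → res = 21. No exception reaches parse.
4. `except Exception` is skipped; parse returns 21.
5. res = 21.
Result: 21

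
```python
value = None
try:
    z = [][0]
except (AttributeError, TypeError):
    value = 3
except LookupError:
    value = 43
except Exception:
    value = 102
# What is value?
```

Step-by-step execution trace:
1. `z = [][0]` raises IndexError.
2. `except (AttributeError, TypeError)` does not match IndexError; skipped.
3. `except LookupError` matches (IndexError is a subclass of LookupError) → value = 43.
4. `except Exception` is not reached.
Result: 43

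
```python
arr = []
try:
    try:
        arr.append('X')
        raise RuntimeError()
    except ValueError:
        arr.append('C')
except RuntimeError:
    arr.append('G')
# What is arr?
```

Step-by-step execution trace:
1. Inner try: `arr.append('X')` → arr = ['X'].
2. `raise RuntimeError()` raises RuntimeError.
3. Inner `except ValueError` does not match RuntimeError; exception propagates to outer try.
4. Outer `except RuntimeError` matches → `arr.append('G')` → arr = ['X', 'G'].
Result: ['X', 'G']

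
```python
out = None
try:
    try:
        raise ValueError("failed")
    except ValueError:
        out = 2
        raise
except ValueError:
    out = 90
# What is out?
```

Step-by-step execution trace:
1. Inner try: `raise ValueError("failed")` raises ValueError.
2. Inner `except ValueError` matches → out = 2.
3. bare `raise` re-raises the same ValueError.
4. Outer `except ValueError` matches → out = 90.
Result: 90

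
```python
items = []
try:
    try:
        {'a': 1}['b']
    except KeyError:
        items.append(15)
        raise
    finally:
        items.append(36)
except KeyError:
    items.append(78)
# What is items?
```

Step-by-step execution trace:
1. Inner try: `{'a': 1}['b']` raises KeyError.
2. Inner `except KeyError` matches → `items.append(15)` → items = [15].
3. bare `raise` re-raises KeyError.
4. Inner `finally` runs during unwinding: `items.append(36)` → items = [15, 36].
5. Outer `except KeyError` matches → `items.append(78)` → items = [15, 36, 78].
Result: [15, 36, 78]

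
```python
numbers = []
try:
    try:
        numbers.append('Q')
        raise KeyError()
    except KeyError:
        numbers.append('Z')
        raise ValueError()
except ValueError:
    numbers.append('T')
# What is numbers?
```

Step-by-step execution trace:
1. Inner try: `numbers.append('Q')` → numbers = ['Q'].
2. `raise KeyError()` raises KeyError.
3. Inner `except KeyError` matches → `numbers.append('Z')` → numbers = ['Q', 'Z'].
4. `raise ValueError()` raises ValueError; propagates to outer try.
5. Outer `except ValueError` matches → `numbers.append('T')` → numbers = ['Q', 'Z', 'T'].
Result: ['Q', 'Z', 'T']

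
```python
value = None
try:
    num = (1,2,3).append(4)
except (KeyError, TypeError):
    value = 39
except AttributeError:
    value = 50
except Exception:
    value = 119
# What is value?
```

Step-by-step execution trace:
1. `num = (1,2,3).append(4)` raises AttributeError.
2. `except (KeyError, TypeError)` does not match AttributeError; skipped.
3. `except AttributeError` matches (exact type match) → value = 50.
4. `except Exception` is not reached.
Result: 50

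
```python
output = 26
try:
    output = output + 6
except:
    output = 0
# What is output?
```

Step-by-step execution trace:
1. output starts at 26.
2. try: `output = output + 6` → output = 32. No exception raised.
3. `except` is skipped.
Result: 32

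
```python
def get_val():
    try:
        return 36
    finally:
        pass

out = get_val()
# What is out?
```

Step-by-step execution trace:
1. `get_val()` enters try: `return 36` sets pending return value 36.
2. Before returning, `finally: pass` runs (no effect).
3. get_val() returns 36 → out = 36.
Result: 36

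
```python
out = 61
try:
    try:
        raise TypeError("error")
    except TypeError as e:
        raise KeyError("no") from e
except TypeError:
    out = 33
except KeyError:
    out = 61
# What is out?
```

Step-by-step execution trace:
1. Inner try raises TypeError; inner `except TypeError as e` catches it.
2. `raise KeyError(...) from e` raises KeyError (TypeError is attached as __cause__, but only KeyError is active).
3. Outer `except TypeError` does not match KeyError; skipped.
4. Outer `except KeyError` matches → out = 61.
Result: 61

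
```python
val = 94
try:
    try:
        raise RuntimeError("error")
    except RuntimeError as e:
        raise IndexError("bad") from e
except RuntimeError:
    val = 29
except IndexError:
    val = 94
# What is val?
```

Step-by-step execution trace:
1. Inner try raises RuntimeError; inner `except RuntimeError as e` catches it.
2. `raise IndexError(...) from e` raises IndexError (RuntimeError is attached as __cause__, but only IndexError is active).
3. Outer `except RuntimeError` does not match IndexError; skipped.
4. Outer `except IndexError` matches → val = 94.
Result: 94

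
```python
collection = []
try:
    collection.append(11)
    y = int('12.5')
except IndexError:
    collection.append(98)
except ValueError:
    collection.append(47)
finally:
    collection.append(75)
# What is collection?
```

Step-by-step execution trace:
1. try: `collection.append(11)` → collection = [11].
2. `y = int('12.5')` raises ValueError.
3. `except IndexError` does not match ValueError; skipped.
4. `except ValueError` matches → `collection.append(47)` → collection = [11, 47].
5. finally always runs: `collection.append(75)` → collection = [11, 47, 75].
Result: [11, 47, 75]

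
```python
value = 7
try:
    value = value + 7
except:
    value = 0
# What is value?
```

Step-by-step execution trace:
1. value starts at 7.
2. try: `value = value + 7` → value = 14. No exception raised.
3. `except` is skipped.
Result: 14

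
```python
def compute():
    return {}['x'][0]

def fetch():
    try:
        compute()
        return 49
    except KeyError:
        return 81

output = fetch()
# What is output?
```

Step-by-step execution trace:
1. `fetch()` calls `compute()`.
2. `compute()` evaluates `{}['x'][0]`, which raises KeyError; it propagates to the caller.
3. `return 49` is not reached.
4. `except KeyError` in fetch matches → returns 81.
5. output = 81.
Result: 81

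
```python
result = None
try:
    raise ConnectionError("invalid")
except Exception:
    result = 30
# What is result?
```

Step-by-step execution trace:
1. `raise ConnectionError(...)` raises ConnectionError.
2. `except Exception` matches (ConnectionError is a subclass of Exception) → result = 30.
Result: 30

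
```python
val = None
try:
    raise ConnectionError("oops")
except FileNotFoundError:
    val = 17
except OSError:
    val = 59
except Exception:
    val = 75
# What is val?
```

Step-by-step execution trace:
1. `raise ConnectionError(...)` raises ConnectionError.
2. `except FileNotFoundError` does not match (ConnectionError is not a subclass of FileNotFoundError); skipped.
3. `except OSError` matches (ConnectionError is a subclass of OSError) → val = 59.
4. `except Exception` is not reached.
Result: 59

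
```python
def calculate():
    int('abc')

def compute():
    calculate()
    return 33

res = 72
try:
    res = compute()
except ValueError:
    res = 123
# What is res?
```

Step-by-step execution trace:
1. res starts at 72.
2. try: `compute()` calls `calculate()`.
3. `calculate()` evaluates `int('abc')`, which raises ValueError; it propagates through compute (uncaught).
4. `return 33` in compute is not reached; the assignment to res does not complete.
5. `except ValueError` matches → res = 123.
Result: 123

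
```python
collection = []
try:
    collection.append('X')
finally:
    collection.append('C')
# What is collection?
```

Step-by-step execution trace:
1. try: `collection.append('X')` → collection = ['X'].
2. The try body completes without raising.
3. finally always runs: `collection.append('C')` → collection = ['X', 'C'].
Result: ['X', 'C']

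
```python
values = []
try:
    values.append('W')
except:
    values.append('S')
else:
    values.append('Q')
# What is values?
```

Step-by-step execution trace:
1. try: `values.append('W')` → values = ['W']. No exception raised.
2. `except` is skipped.
3. `else` runs (try completed without exception): `values.append('Q')` → values = ['W', 'Q'].
Result: ['W', 'Q']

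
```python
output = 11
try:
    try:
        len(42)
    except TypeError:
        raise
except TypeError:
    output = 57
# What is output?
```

Step-by-step execution trace:
1. Inner try: `len(42)` raises TypeError.
2. Inner `except TypeError` matches; bare `raise` re-raises the same TypeError.
3. Outer `except TypeError` matches → output = 57.
Result: 57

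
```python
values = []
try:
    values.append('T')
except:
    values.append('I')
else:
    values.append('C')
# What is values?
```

Step-by-step execution trace:
1. try: `values.append('T')` → values = ['T']. No exception raised.
2. `except` is skipped.
3. `else` runs (try completed without exception): `values.append('C')` → values = ['T', 'C'].
Result: ['T', 'C']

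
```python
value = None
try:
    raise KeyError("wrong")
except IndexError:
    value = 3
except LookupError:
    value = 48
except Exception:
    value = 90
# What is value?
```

Step-by-step execution trace:
1. `raise KeyError(...)` raises KeyError.
2. `except IndexError` does not match (KeyError is not a subclass of IndexError); skipped.
3. `except LookupError` matches (KeyError is a subclass of LookupError) → value = 48.
4. `except Exception` is not reached.
Result: 48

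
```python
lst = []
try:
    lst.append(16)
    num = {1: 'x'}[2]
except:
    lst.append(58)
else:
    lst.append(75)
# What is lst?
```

Step-by-step execution trace:
1. try: `lst.append(16)` → lst = [16].
2. `num = {1: 'x'}[2]` raises KeyError.
3. bare `except` matches → `lst.append(58)` → lst = [16, 58].
4. `else` is skipped (an exception was raised).
Result: [16, 58]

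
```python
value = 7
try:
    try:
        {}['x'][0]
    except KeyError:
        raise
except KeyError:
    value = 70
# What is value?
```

Step-by-step execution trace:
1. Inner try: `{}['x'][0]` raises KeyError.
2. Inner `except KeyError` matches; bare `raise` re-raises the same KeyError.
3. Outer `except KeyError` matches → value = 70.
Result: 70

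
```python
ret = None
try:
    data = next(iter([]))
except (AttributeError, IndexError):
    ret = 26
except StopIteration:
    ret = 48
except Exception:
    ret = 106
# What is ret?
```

Step-by-step execution trace:
1. `data = next(iter([]))` raises StopIteration.
2. `except (AttributeError, IndexError)` does not match StopIteration; skipped.
3. `except StopIteration` matches (exact type match) → ret = 48.
4. `except Exception` is not reached.
Result: 48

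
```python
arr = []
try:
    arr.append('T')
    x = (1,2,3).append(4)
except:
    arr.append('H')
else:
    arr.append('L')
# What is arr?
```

Step-by-step execution trace:
1. try: `arr.append('T')` → arr = ['T'].
2. `x = (1,2,3).append(4)` raises AttributeError.
3. bare `except` matches → `arr.append('H')` → arr = ['T', 'H'].
4. `else` is skipped (an exception was raised).
Result: ['T', 'H']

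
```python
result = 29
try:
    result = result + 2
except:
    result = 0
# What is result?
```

Step-by-step execution trace:
1. result starts at 29.
2. try: `result = result + 2` → result = 31. No exception raised.
3. `except` is skipped.
Result: 31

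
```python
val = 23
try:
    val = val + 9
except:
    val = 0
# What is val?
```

Step-by-step execution trace:
1. val starts at 23.
2. try: `val = val + 9` → val = 32. No exception raised.
3. `except` is skipped.
Result: 32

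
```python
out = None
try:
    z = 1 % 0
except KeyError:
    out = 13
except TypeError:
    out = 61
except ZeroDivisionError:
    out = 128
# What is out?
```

Step-by-step execution trace:
1. `z = 1 % 0` raises ZeroDivisionError.
2. `except KeyError` does not match ZeroDivisionError; skipped.
3. `except TypeError` does not match ZeroDivisionError; skipped.
4. `except ZeroDivisionError` matches → out = 128.
Result: 128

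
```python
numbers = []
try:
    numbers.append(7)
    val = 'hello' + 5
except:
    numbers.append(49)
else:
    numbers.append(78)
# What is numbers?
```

Step-by-step execution trace:
1. try: `numbers.append(7)` → numbers = [7].
2. `val = 'hello' + 5` raises TypeError.
3. bare `except` matches → `numbers.append(49)` → numbers = [7, 49].
4. `else` is skipped (an exception was raised).
Result: [7, 49]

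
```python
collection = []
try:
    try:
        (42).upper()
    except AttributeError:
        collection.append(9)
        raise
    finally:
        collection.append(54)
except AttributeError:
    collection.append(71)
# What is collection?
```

Step-by-step execution trace:
1. Inner try: `(42).upper()` raises AttributeError.
2. Inner `except AttributeError` matches → `collection.append(9)` → collection = [9].
3. bare `raise` re-raises AttributeError.
4. Inner `finally` runs during unwinding: `collection.append(54)` → collection = [9, 54].
5. Outer `except AttributeError` matches → `collection.append(71)` → collection = [9, 54, 71].
Result: [9, 54, 71]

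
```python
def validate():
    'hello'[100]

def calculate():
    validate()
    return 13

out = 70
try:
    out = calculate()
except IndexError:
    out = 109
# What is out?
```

Step-by-step execution trace:
1. out starts at 70.
2. try: `calculate()` calls `validate()`.
3. `validate()` evaluates `'hello'[100]`, which raises IndexError; it propagates through calculate (uncaught).
4. `return 13` in calculate is not reached; the assignment to out does not complete.
5. `except IndexError` matches → out = 109.
Result: 109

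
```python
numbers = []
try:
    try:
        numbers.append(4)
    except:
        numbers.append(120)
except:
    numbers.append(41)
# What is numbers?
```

Step-by-step execution trace:
1. Inner try: `numbers.append(4)` → numbers = [4]. No exception raised.
2. Inner `except` is skipped.
3. Inner try completes normally; outer `except` is skipped.
Result: [4]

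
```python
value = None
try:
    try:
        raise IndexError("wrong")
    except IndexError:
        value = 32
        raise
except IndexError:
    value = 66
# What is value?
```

Step-by-step execution trace:
1. Inner try: `raise IndexError("wrong")` raises IndexError.
2. Inner `except IndexError` matches → value = 32.
3. bare `raise` re-raises the same IndexError.
4. Outer `except IndexError` matches → value = 66.
Result: 66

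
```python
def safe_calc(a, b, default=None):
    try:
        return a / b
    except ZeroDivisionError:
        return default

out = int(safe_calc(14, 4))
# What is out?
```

Step-by-step execution trace:
1. `safe_calc(14, 4)` enters try: `return 14 / 4` → returns 3.5. No exception raised.
2. `except ZeroDivisionError` is skipped.
3. `int(3.5)` → 3 → out = 3.
Result: 3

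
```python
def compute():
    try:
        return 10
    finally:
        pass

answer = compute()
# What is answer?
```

Step-by-step execution trace:
1. `compute()` enters try: `return 10` sets pending return value 10.
2. Before returning, `finally: pass` runs (no effect).
3. compute() returns 10 → answer = 10.
Result: 10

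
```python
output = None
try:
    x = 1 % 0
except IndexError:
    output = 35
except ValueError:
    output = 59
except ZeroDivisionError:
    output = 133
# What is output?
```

Step-by-step execution trace:
1. `x = 1 % 0` raises ZeroDivisionError.
2. `except IndexError` does not match ZeroDivisionError; skipped.
3. `except ValueError` does not match ZeroDivisionError; skipped.
4. `except ZeroDivisionError` matches → output = 133.
Result: 133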